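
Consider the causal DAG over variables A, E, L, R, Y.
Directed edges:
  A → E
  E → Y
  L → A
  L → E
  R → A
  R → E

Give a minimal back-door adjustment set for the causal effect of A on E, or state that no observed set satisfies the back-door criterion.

desc(A)\{A}={E,Y}; candidates ⊆ {L,R}.
size 0: {}; under {} A still reaches {E,L,R,Y} ∋ E.
size 1: {L}, {R}; under {L} A still reaches {E,R,Y} ∋ E.
{L,R}: A⊥E given {L,R} in G with A→· removed — back-door holds.

A→E: minimal back-door set {L, R}.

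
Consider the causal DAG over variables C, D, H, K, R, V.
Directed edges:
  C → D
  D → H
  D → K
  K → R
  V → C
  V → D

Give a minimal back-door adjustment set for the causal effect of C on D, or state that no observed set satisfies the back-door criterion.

desc(C)\{C}={D,H,K,R}; candidates ⊆ {V}.
size 0: {}; under {} C still reaches {D,H,K,R,V} ∋ D.
{V}: C⊥D given {V} in G with C→· removed — back-door holds.

C→D: minimal back-door set {V}.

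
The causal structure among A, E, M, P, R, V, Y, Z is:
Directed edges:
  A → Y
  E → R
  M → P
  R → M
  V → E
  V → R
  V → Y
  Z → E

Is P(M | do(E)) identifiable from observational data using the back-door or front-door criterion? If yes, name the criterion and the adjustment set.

P(M|do(E)): backdoor, adjust for {V}.

desc(E)\{E}={M,P,R}; candidates ⊆ {A,V,Y,Z}.
size 0: {}; under {} E still reaches {M,P,R,V,Y,Z} ∋ M.
{V}: E⊥M given {V} in G with E→· removed — back-door holds.
P(M|do(E)) = Σ_{V} P(M|E,V)·P(V).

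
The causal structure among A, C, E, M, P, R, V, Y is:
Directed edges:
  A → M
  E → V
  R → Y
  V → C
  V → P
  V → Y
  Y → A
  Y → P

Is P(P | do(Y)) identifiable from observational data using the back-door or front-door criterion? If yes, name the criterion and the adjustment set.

desc(Y)\{Y}={A,M,P}; candidates ⊆ {C,E,R,V}.
size 0: {}; under {} Y still reaches {C,E,P,R,V} ∋ P.
{V}: Y⊥P given {V} in G with Y→· removed — back-door holds.
P(P|do(Y)) = Σ_{V} P(P|Y,V)·P(V).

P(P|do(Y)): backdoor, adjust for {V}.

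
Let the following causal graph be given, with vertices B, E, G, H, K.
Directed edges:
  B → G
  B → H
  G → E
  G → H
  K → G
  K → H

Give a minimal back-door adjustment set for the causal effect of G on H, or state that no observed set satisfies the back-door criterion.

desc(G)\{G}={E,H}; candidates ⊆ {B,K}.
size 0: {}; under {} G still reaches {B,H,K} ∋ H.
size 1: {B}, {K}; under {B} G still reaches {H,K} ∋ H.
{B,K}: G⊥H given {B,K} in G with G→· removed — back-door holds.

G→H: minimal back-door set {B, K}.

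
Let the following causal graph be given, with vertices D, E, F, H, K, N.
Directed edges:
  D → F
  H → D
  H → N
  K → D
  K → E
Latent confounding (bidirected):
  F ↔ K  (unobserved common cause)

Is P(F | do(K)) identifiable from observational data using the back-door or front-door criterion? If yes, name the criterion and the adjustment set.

P(F|do(K)): frontdoor, adjust for {D}.

desc(K)\{K}={D,E,F}; candidates ⊆ {H,N}.
K↔F: latent back-door arc(s) into K.
size 0: {}; under {} K still reaches {F} ∋ F.
size 1: {H}, {N}; under {H} K still reaches {F} ∋ F.
size 2: {H,N}; under {H,N} K still reaches {F} ∋ F.
K↔F cannot be blocked by any observed set — no back-door set.
{D}: (i) intercepts every directed K→F path; (ii) no back-door K→{D}; (iii) {K} blocks every back-door {D}→F. Front-door holds.
P(F|do(K)) = Σ_{D} P(D|K) Σ_{K'} P(F|D,K')P(K').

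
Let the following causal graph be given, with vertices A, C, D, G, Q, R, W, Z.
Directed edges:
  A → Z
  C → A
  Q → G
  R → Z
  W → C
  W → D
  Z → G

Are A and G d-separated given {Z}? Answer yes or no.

Yes — A ⊥ G | {Z}.

Bayes-Ball from A | {Z} reaches {C,D,R,W}.
G ∉ reach(A|{Z}) ⇒ A ⊥ G | {Z}.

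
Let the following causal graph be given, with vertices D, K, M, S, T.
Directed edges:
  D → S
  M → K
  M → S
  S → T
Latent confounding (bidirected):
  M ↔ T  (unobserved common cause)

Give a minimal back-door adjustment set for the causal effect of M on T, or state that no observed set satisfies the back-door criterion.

desc(M)\{M}={K,S,T}; candidates ⊆ {D}.
M↔T: latent back-door arc(s) into M.
size 0: {}; under {} M still reaches {T} ∋ T.
size 1: {D}; under {D} M still reaches {T} ∋ T.
M↔T cannot be blocked by any observed set — no back-door set.

M→T: no observed back-door set.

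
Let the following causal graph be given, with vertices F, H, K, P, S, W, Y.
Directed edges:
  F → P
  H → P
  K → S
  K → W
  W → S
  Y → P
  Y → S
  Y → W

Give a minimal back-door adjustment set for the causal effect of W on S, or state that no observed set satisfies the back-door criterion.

desc(W)\{W}={S}; candidates ⊆ {F,H,K,P,Y}.
size 0: {}; under {} W still reaches {K,P,S,Y} ∋ S.
size 1: {F}, {H}, {K} …(+2); under {F} W still reaches {K,P,S,Y} ∋ S.
{K,Y}: W⊥S given {K,Y} in G with W→· removed — back-door holds.

W→S: minimal back-door set {K, Y}.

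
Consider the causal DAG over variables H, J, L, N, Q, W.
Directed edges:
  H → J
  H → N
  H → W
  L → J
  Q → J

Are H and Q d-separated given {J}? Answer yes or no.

No — H and Q are d-connected given {J}.

Bayes-Ball from H | {J} reaches {L,N,Q,W}.
Q ∈ reach(H|{J}) ⇒ H ⊥̸ Q | {J}.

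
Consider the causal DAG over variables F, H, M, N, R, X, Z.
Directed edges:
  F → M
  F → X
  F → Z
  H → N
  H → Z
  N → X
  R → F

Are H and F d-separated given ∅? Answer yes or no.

Yes — H ⊥ F | ∅.

Bayes-Ball from H | ∅ reaches {N,X,Z}.
F ∉ reach(H|∅) ⇒ H ⊥ F | ∅.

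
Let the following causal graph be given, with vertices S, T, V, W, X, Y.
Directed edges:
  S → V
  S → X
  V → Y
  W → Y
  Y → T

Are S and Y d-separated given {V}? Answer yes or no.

Yes — S ⊥ Y | {V}.

Bayes-Ball from S | {V} reaches {X}.
Y ∉ reach(S|{V}) ⇒ S ⊥ Y | {V}.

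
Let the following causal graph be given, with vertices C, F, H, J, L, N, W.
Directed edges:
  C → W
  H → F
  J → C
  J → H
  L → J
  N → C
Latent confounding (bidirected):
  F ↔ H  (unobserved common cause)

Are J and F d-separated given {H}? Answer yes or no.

No — J and F are d-connected given {H}.

Bayes-Ball from J | {H} reaches {C,F,L,W}.
F ∈ reach(J|{H}) ⇒ J ⊥̸ F | {H}.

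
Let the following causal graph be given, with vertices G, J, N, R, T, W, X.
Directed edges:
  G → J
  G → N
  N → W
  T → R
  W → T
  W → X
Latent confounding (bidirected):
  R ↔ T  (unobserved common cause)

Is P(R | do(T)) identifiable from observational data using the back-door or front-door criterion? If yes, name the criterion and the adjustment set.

desc(T)\{T}={R}; candidates ⊆ {G,J,N,W,X}.
T↔R: latent back-door arc(s) into T.
size 0: {}; under {} T still reaches {G,J,N,R,W,X} ∋ R.
size 1: {G}, {J}, {N} …(+2); under {G} T still reaches {N,R,W,X} ∋ R.
size 2: {G,J}, {G,N}, {G,W} …(+7); under {G,J} T still reaches {N,R,W,X} ∋ R.
T↔R cannot be blocked by any observed set — no back-door set.
No mediator lies on a directed T→…→R path.
Neither criterion identifies P(R|do(T)) in this graph.

P(R|do(T)): not identifiable (no BD/FD set).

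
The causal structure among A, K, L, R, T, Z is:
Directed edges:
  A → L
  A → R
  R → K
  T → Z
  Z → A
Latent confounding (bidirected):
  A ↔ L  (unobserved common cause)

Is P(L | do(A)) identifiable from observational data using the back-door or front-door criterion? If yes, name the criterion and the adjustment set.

desc(A)\{A}={K,L,R}; candidates ⊆ {T,Z}.
A↔L: latent back-door arc(s) into A.
size 0: {}; under {} A still reaches {L,T,Z} ∋ L.
size 1: {T}, {Z}; under {T} A still reaches {L,Z} ∋ L.
size 2: {T,Z}; under {T,Z} A still reaches {L} ∋ L.
A↔L cannot be blocked by any observed set — no back-door set.
No mediator lies on a directed A→…→L path.
Neither criterion identifies P(L|do(A)) in this graph.

P(L|do(A)): not identifiable (no BD/FD set).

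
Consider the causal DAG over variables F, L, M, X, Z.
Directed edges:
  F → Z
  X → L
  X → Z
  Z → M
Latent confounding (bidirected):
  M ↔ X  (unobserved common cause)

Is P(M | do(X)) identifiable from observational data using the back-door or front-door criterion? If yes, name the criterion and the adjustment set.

P(M|do(X)): frontdoor, adjust for {Z}.

desc(X)\{X}={L,M,Z}; candidates ⊆ {F}.
X↔M: latent back-door arc(s) into X.
size 0: {}; under {} X still reaches {M} ∋ M.
size 1: {F}; under {F} X still reaches {M} ∋ M.
X↔M cannot be blocked by any observed set — no back-door set.
{Z}: (i) intercepts every directed X→M path; (ii) no back-door X→{Z}; (iii) {X} blocks every back-door {Z}→M. Front-door holds.
P(M|do(X)) = Σ_{Z} P(Z|X) Σ_{X'} P(M|Z,X')P(X').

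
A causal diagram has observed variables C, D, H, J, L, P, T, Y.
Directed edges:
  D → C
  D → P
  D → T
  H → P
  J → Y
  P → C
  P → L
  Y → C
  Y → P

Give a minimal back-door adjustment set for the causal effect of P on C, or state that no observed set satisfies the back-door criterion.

desc(P)\{P}={C,L}; candidates ⊆ {D,H,J,T,Y}.
size 0: {}; under {} P still reaches {C,D,H,J,T,Y} ∋ C.
size 1: {D}, {H}, {J} …(+2); under {D} P still reaches {C,H,J,Y} ∋ C.
{D,Y}: P⊥C given {D,Y} in G with P→· removed — back-door holds.

P→C: minimal back-door set {D, Y}.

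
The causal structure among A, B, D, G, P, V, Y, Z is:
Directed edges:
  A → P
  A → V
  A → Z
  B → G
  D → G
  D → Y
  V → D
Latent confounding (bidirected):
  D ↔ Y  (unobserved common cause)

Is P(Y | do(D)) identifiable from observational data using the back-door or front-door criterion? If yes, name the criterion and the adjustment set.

P(Y|do(D)): not identifiable (no BD/FD set).

desc(D)\{D}={G,Y}; candidates ⊆ {A,B,P,V,Z}.
D↔Y: latent back-door arc(s) into D.
size 0: {}; under {} D still reaches {A,P,V,Y,Z} ∋ Y.
size 1: {A}, {B}, {P} …(+2); under {A} D still reaches {V,Y} ∋ Y.
size 2: {A,B}, {A,P}, {A,V} …(+7); under {A,B} D still reaches {V,Y} ∋ Y.
D↔Y cannot be blocked by any observed set — no back-door set.
No mediator lies on a directed D→…→Y path.
Neither criterion identifies P(Y|do(D)) in this graph.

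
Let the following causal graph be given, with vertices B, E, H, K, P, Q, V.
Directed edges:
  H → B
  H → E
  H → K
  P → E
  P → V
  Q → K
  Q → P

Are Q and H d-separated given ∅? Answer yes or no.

Yes — Q ⊥ H | ∅.

Bayes-Ball from Q | ∅ reaches {E,K,P,V}.
H ∉ reach(Q|∅) ⇒ Q ⊥ H | ∅.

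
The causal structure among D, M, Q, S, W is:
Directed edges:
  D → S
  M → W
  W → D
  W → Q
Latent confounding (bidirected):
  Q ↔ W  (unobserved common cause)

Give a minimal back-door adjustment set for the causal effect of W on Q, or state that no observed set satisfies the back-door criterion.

W→Q: no observed back-door set.

desc(W)\{W}={D,Q,S}; candidates ⊆ {M}.
W↔Q: latent back-door arc(s) into W.
size 0: {}; under {} W still reaches {M,Q} ∋ Q.
size 1: {M}; under {M} W still reaches {Q} ∋ Q.
W↔Q cannot be blocked by any observed set — no back-door set.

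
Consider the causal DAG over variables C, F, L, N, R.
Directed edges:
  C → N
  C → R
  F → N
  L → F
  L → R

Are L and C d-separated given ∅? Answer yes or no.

Bayes-Ball from L | ∅ reaches {F,N,R}.
C ∉ reach(L|∅) ⇒ L ⊥ C | ∅.

Yes — L ⊥ C | ∅.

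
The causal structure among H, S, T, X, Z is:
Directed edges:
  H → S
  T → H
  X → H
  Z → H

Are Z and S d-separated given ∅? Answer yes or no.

Bayes-Ball from Z | ∅ reaches {H,S}.
S ∈ reach(Z|∅) ⇒ Z ⊥̸ S | ∅.

No — Z and S are d-connected given ∅.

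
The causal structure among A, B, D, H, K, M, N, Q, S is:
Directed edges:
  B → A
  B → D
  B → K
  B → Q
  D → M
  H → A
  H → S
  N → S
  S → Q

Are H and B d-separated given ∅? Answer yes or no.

Bayes-Ball from H | ∅ reaches {A,Q,S}.
B ∉ reach(H|∅) ⇒ H ⊥ B | ∅.

Yes — H ⊥ B | ∅.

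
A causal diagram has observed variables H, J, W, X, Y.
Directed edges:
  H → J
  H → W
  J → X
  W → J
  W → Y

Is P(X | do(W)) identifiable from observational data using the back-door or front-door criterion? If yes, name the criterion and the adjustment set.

desc(W)\{W}={J,X,Y}; candidates ⊆ {H}.
size 0: {}; under {} W still reaches {H,J,X} ∋ X.
{H}: W⊥X given {H} in G with W→· removed — back-door holds.
P(X|do(W)) = Σ_{H} P(X|W,H)·P(H).

P(X|do(W)): backdoor, adjust for {H}.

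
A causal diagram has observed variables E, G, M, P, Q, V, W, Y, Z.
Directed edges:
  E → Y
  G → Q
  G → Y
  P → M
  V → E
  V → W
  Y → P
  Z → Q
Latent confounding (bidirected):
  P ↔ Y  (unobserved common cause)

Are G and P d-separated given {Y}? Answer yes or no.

Bayes-Ball from G | {Y} reaches {E,M,P,Q,V,W}.
P ∈ reach(G|{Y}) ⇒ G ⊥̸ P | {Y}.

No — G and P are d-connected given {Y}.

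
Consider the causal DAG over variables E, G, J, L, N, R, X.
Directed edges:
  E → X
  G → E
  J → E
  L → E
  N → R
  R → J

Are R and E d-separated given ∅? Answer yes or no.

No — R and E are d-connected given ∅.

Bayes-Ball from R | ∅ reaches {E,J,N,X}.
E ∈ reach(R|∅) ⇒ R ⊥̸ E | ∅.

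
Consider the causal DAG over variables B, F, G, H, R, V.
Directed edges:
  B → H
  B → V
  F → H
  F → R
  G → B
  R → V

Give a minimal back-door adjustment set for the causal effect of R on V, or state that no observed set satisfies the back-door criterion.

R→V: minimal back-door set ∅.

desc(R)\{R}={V}; candidates ⊆ {B,F,G,H}.
∅: R⊥V given ∅ in G with R→· removed — back-door holds.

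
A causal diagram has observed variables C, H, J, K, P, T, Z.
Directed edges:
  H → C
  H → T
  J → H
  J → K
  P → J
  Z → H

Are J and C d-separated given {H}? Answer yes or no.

Yes — J ⊥ C | {H}.

Bayes-Ball from J | {H} reaches {K,P,Z}.
C ∉ reach(J|{H}) ⇒ J ⊥ C | {H}.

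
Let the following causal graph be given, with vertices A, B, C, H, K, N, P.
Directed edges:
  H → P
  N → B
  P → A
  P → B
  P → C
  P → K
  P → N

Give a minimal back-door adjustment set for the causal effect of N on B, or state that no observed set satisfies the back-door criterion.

desc(N)\{N}={B}; candidates ⊆ {A,C,H,K,P}.
size 0: {}; under {} N still reaches {A,B,C,H,K,P} ∋ B.
{P}: N⊥B given {P} in G with N→· removed — back-door holds.

N→B: minimal back-door set {P}.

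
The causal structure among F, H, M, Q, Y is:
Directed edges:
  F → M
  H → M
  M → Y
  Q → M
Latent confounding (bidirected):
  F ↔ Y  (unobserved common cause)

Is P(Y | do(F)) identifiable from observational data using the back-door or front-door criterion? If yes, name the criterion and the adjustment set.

P(Y|do(F)): frontdoor, adjust for {M}.

desc(F)\{F}={M,Y}; candidates ⊆ {H,Q}.
F↔Y: latent back-door arc(s) into F.
size 0: {}; under {} F still reaches {Y} ∋ Y.
size 1: {H}, {Q}; under {H} F still reaches {Y} ∋ Y.
size 2: {H,Q}; under {H,Q} F still reaches {Y} ∋ Y.
F↔Y cannot be blocked by any observed set — no back-door set.
{M}: (i) intercepts every directed F→Y path; (ii) no back-door F→{M}; (iii) {F} blocks every back-door {M}→Y. Front-door holds.
P(Y|do(F)) = Σ_{M} P(M|F) Σ_{F'} P(Y|M,F')P(F').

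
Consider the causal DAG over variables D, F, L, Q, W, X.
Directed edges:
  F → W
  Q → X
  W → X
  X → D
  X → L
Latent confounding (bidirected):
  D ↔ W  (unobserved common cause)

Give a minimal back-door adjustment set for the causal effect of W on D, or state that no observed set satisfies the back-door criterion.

desc(W)\{W}={D,L,X}; candidates ⊆ {F,Q}.
W↔D: latent back-door arc(s) into W.
size 0: {}; under {} W still reaches {D,F} ∋ D.
size 1: {F}, {Q}; under {F} W still reaches {D} ∋ D.
size 2: {F,Q}; under {F,Q} W still reaches {D} ∋ D.
W↔D cannot be blocked by any observed set — no back-door set.

W→D: no observed back-door set.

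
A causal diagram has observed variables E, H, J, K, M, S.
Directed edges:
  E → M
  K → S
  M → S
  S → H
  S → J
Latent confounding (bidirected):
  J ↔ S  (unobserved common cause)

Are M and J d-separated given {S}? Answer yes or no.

No — M and J are d-connected given {S}.

Bayes-Ball from M | {S} reaches {E,J,K}.
J ∈ reach(M|{S}) ⇒ M ⊥̸ J | {S}.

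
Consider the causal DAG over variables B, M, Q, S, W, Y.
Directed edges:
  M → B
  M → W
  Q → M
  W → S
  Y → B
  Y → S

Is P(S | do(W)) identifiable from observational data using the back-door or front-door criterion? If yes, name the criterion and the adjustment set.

desc(W)\{W}={S}; candidates ⊆ {B,M,Q,Y}.
∅: W⊥S given ∅ in G with W→· removed — back-door holds.
P(S|do(W)) = P(S|W) — no adjustment needed.

P(S|do(W)): backdoor, adjust for ∅.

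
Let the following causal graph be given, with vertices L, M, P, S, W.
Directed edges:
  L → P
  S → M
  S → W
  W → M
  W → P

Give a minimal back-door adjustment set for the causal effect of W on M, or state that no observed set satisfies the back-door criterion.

W→M: minimal back-door set {S}.

desc(W)\{W}={M,P}; candidates ⊆ {L,S}.
size 0: {}; under {} W still reaches {M,S} ∋ M.
{S}: W⊥M given {S} in G with W→· removed — back-door holds.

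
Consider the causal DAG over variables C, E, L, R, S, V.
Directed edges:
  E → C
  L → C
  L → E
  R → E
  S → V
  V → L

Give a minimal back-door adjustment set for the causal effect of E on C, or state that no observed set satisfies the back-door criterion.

E→C: minimal back-door set {L}.

desc(E)\{E}={C}; candidates ⊆ {L,R,S,V}.
size 0: {}; under {} E still reaches {C,L,R,S,V} ∋ C.
{L}: E⊥C given {L} in G with E→· removed — back-door holds.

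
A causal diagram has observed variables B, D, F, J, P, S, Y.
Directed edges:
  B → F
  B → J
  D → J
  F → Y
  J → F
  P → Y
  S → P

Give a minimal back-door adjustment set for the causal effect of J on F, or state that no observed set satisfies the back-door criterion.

J→F: minimal back-door set {B}.

desc(J)\{J}={F,Y}; candidates ⊆ {B,D,P,S}.
size 0: {}; under {} J still reaches {B,D,F,Y} ∋ F.
{B}: J⊥F given {B} in G with J→· removed — back-door holds.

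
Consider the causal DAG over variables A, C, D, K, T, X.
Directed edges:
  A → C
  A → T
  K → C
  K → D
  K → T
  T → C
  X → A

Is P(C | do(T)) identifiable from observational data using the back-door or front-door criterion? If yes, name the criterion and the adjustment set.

P(C|do(T)): backdoor, adjust for {A, K}.

desc(T)\{T}={C}; candidates ⊆ {A,D,K,X}.
size 0: {}; under {} T still reaches {A,C,D,K,X} ∋ C.
size 1: {A}, {D}, {K} …(+1); under {A} T still reaches {C,D,K} ∋ C.
{A,K}: T⊥C given {A,K} in G with T→· removed — back-door holds.
P(C|do(T)) = Σ_{A,K} P(C|T,A,K)·P(A,K).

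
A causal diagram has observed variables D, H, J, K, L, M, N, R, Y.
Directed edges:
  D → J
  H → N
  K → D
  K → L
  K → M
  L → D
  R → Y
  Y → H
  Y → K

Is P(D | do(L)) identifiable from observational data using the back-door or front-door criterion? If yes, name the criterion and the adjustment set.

P(D|do(L)): backdoor, adjust for {K}.

desc(L)\{L}={D,J}; candidates ⊆ {H,K,M,N,R,Y}.
size 0: {}; under {} L still reaches {D,H,J,K,M,N,R,Y} ∋ D.
{K}: L⊥D given {K} in G with L→· removed — back-door holds.
P(D|do(L)) = Σ_{K} P(D|L,K)·P(K).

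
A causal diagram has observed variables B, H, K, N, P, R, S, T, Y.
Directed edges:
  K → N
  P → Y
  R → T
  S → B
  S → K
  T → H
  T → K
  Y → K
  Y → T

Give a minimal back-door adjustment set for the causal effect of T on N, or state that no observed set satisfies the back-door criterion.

desc(T)\{T}={H,K,N}; candidates ⊆ {B,P,R,S,Y}.
size 0: {}; under {} T still reaches {K,N,P,R,Y} ∋ N.
{Y}: T⊥N given {Y} in G with T→· removed — back-door holds.

T→N: minimal back-door set {Y}.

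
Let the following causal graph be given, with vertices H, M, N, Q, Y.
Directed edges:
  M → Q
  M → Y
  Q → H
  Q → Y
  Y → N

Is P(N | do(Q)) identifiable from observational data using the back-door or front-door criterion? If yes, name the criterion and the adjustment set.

desc(Q)\{Q}={H,N,Y}; candidates ⊆ {M}.
size 0: {}; under {} Q still reaches {M,N,Y} ∋ N.
{M}: Q⊥N given {M} in G with Q→· removed — back-door holds.
P(N|do(Q)) = Σ_{M} P(N|Q,M)·P(M).

P(N|do(Q)): backdoor, adjust for {M}.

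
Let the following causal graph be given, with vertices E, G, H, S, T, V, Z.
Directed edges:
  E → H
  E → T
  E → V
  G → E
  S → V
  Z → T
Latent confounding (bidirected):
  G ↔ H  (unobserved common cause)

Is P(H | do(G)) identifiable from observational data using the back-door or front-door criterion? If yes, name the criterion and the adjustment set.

desc(G)\{G}={E,H,T,V}; candidates ⊆ {S,Z}.
G↔H: latent back-door arc(s) into G.
size 0: {}; under {} G still reaches {H} ∋ H.
size 1: {S}, {Z}; under {S} G still reaches {H} ∋ H.
size 2: {S,Z}; under {S,Z} G still reaches {H} ∋ H.
G↔H cannot be blocked by any observed set — no back-door set.
{E}: (i) intercepts every directed G→H path; (ii) no back-door G→{E}; (iii) {G} blocks every back-door {E}→H. Front-door holds.
P(H|do(G)) = Σ_{E} P(E|G) Σ_{G'} P(H|E,G')P(G').

P(H|do(G)): frontdoor, adjust for {E}.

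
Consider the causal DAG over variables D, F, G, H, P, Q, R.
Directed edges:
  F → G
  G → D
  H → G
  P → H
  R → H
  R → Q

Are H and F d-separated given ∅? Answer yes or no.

Bayes-Ball from H | ∅ reaches {D,G,P,Q,R}.
F ∉ reach(H|∅) ⇒ H ⊥ F | ∅.

Yes — H ⊥ F | ∅.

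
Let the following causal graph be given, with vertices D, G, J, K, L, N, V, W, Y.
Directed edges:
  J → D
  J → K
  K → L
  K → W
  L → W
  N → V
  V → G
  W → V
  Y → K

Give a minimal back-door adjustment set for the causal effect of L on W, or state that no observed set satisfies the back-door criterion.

L→W: minimal back-door set {K}.

desc(L)\{L}={G,V,W}; candidates ⊆ {D,J,K,N,Y}.
size 0: {}; under {} L still reaches {D,G,J,K,V,W,Y} ∋ W.
{K}: L⊥W given {K} in G with L→· removed — back-door holds.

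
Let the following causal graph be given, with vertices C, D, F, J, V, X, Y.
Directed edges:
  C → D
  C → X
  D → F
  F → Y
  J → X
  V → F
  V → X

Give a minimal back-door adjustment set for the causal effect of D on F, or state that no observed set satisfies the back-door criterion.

D→F: minimal back-door set ∅.

desc(D)\{D}={F,Y}; candidates ⊆ {C,J,V,X}.
∅: D⊥F given ∅ in G with D→· removed — back-door holds.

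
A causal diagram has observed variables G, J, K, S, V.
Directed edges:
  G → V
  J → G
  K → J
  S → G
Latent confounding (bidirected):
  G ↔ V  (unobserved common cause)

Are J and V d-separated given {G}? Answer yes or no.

Bayes-Ball from J | {G} reaches {K,S,V}.
V ∈ reach(J|{G}) ⇒ J ⊥̸ V | {G}.

No — J and V are d-connected given {G}.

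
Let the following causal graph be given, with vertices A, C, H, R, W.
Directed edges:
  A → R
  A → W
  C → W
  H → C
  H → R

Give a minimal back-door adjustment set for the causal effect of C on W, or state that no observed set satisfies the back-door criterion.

C→W: minimal back-door set ∅.

desc(C)\{C}={W}; candidates ⊆ {A,H,R}.
∅: C⊥W given ∅ in G with C→· removed — back-door holds.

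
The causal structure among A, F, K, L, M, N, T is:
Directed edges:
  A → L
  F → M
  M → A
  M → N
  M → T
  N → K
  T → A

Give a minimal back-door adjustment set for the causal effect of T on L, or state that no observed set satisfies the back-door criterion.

desc(T)\{T}={A,L}; candidates ⊆ {F,K,M,N}.
size 0: {}; under {} T still reaches {A,F,K,L,M,N} ∋ L.
{M}: T⊥L given {M} in G with T→· removed — back-door holds.

T→L: minimal back-door set {M}.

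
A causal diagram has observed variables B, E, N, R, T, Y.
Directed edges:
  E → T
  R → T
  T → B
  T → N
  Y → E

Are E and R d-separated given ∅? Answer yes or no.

Yes — E ⊥ R | ∅.

Bayes-Ball from E | ∅ reaches {B,N,T,Y}.
R ∉ reach(E|∅) ⇒ E ⊥ R | ∅.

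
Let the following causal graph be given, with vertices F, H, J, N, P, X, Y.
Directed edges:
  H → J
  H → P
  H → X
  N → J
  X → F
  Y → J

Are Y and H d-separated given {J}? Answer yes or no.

No — Y and H are d-connected given {J}.

Bayes-Ball from Y | {J} reaches {F,H,N,P,X}.
H ∈ reach(Y|{J}) ⇒ Y ⊥̸ H | {J}.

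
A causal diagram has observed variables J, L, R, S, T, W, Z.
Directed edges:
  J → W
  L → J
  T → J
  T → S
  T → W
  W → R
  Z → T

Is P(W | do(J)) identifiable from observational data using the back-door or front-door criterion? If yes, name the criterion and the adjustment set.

desc(J)\{J}={R,W}; candidates ⊆ {L,S,T,Z}.
size 0: {}; under {} J still reaches {L,R,S,T,W,Z} ∋ W.
{T}: J⊥W given {T} in G with J→· removed — back-door holds.
P(W|do(J)) = Σ_{T} P(W|J,T)·P(T).

P(W|do(J)): backdoor, adjust for {T}.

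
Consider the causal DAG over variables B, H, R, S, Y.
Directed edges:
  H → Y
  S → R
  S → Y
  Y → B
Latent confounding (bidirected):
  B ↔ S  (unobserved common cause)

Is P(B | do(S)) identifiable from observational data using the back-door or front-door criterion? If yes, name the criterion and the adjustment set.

P(B|do(S)): frontdoor, adjust for {Y}.

desc(S)\{S}={B,R,Y}; candidates ⊆ {H}.
S↔B: latent back-door arc(s) into S.
size 0: {}; under {} S still reaches {B} ∋ B.
size 1: {H}; under {H} S still reaches {B} ∋ B.
S↔B cannot be blocked by any observed set — no back-door set.
{Y}: (i) intercepts every directed S→B path; (ii) no back-door S→{Y}; (iii) {S} blocks every back-door {Y}→B. Front-door holds.
P(B|do(S)) = Σ_{Y} P(Y|S) Σ_{S'} P(B|Y,S')P(S').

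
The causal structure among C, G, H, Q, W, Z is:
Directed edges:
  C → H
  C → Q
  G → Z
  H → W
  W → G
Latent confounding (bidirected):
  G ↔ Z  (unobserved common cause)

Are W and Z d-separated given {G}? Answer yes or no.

No — W and Z are d-connected given {G}.

Bayes-Ball from W | {G} reaches {C,H,Q,Z}.
Z ∈ reach(W|{G}) ⇒ W ⊥̸ Z | {G}.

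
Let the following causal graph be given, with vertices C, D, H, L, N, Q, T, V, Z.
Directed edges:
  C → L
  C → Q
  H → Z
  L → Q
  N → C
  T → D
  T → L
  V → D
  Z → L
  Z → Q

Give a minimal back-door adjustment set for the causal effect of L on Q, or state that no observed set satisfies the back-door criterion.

desc(L)\{L}={Q}; candidates ⊆ {C,D,H,N,T,V,Z}.
size 0: {}; under {} L still reaches {C,D,H,N,Q,T,Z} ∋ Q.
size 1: {C}, {D}, {H} …(+4); under {C} L still reaches {D,H,Q,T,Z} ∋ Q.
{C,Z}: L⊥Q given {C,Z} in G with L→· removed — back-door holds.

L→Q: minimal back-door set {C, Z}.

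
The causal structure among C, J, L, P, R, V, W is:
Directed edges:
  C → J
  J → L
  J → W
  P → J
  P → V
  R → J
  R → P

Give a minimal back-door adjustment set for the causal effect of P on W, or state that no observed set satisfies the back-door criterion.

desc(P)\{P}={J,L,V,W}; candidates ⊆ {C,R}.
size 0: {}; under {} P still reaches {J,L,R,W} ∋ W.
{R}: P⊥W given {R} in G with P→· removed — back-door holds.

P→W: minimal back-door set {R}.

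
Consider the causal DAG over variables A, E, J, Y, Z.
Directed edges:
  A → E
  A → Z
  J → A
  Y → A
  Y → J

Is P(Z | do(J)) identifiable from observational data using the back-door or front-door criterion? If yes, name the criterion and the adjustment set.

desc(J)\{J}={A,E,Z}; candidates ⊆ {Y}.
size 0: {}; under {} J still reaches {A,E,Y,Z} ∋ Z.
{Y}: J⊥Z given {Y} in G with J→· removed — back-door holds.
P(Z|do(J)) = Σ_{Y} P(Z|J,Y)·P(Y).

P(Z|do(J)): backdoor, adjust for {Y}.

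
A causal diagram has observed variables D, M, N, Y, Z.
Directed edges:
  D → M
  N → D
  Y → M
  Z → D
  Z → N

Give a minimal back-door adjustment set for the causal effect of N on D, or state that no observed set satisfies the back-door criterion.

N→D: minimal back-door set {Z}.

desc(N)\{N}={D,M}; candidates ⊆ {Y,Z}.
size 0: {}; under {} N still reaches {D,M,Z} ∋ D.
{Z}: N⊥D given {Z} in G with N→· removed — back-door holds.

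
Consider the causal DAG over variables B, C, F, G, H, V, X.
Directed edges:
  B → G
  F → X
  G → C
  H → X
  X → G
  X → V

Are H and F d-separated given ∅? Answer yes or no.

Yes — H ⊥ F | ∅.

Bayes-Ball from H | ∅ reaches {C,G,V,X}.
F ∉ reach(H|∅) ⇒ H ⊥ F | ∅.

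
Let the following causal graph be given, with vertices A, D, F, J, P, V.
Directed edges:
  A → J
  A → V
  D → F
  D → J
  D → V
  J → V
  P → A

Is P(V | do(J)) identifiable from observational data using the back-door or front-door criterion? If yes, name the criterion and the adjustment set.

desc(J)\{J}={V}; candidates ⊆ {A,D,F,P}.
size 0: {}; under {} J still reaches {A,D,F,P,V} ∋ V.
size 1: {A}, {D}, {F} …(+1); under {A} J still reaches {D,F,V} ∋ V.
{A,D}: J⊥V given {A,D} in G with J→· removed — back-door holds.
P(V|do(J)) = Σ_{A,D} P(V|J,A,D)·P(A,D).

P(V|do(J)): backdoor, adjust for {A, D}.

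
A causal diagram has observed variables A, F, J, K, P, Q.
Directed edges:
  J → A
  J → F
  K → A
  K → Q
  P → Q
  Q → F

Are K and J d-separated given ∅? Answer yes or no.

Yes — K ⊥ J | ∅.

Bayes-Ball from K | ∅ reaches {A,F,Q}.
J ∉ reach(K|∅) ⇒ K ⊥ J | ∅.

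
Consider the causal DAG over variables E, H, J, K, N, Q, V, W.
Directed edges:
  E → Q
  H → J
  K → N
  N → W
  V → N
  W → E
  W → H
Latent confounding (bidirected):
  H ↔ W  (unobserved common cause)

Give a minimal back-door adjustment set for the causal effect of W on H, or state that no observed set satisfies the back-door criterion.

desc(W)\{W}={E,H,J,Q}; candidates ⊆ {K,N,V}.
W↔H: latent back-door arc(s) into W.
size 0: {}; under {} W still reaches {H,J,K,N,V} ∋ H.
size 1: {K}, {N}, {V}; under {K} W still reaches {H,J,N,V} ∋ H.
size 2: {K,N}, {K,V}, {N,V}; under {K,N} W still reaches {H,J} ∋ H.
W↔H cannot be blocked by any observed set — no back-door set.

W→H: no observed back-door set.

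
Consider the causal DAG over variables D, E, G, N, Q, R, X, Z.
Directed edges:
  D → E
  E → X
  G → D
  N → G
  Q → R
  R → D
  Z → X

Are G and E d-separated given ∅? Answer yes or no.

Bayes-Ball from G | ∅ reaches {D,E,N,X}.
E ∈ reach(G|∅) ⇒ G ⊥̸ E | ∅.

No — G and E are d-connected given ∅.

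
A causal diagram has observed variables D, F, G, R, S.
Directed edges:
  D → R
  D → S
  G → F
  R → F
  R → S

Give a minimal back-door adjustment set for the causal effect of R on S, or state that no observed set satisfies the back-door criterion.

desc(R)\{R}={F,S}; candidates ⊆ {D,G}.
size 0: {}; under {} R still reaches {D,S} ∋ S.
{D}: R⊥S given {D} in G with R→· removed — back-door holds.

R→S: minimal back-door set {D}.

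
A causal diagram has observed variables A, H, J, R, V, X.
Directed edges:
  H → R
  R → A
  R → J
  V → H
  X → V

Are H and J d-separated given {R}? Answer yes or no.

Yes — H ⊥ J | {R}.

Bayes-Ball from H | {R} reaches {V,X}.
J ∉ reach(H|{R}) ⇒ H ⊥ J | {R}.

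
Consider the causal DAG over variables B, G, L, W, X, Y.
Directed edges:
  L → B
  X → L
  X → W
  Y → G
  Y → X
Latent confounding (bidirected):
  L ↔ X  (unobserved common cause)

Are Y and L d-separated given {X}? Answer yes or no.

Bayes-Ball from Y | {X} reaches {B,G,L}.
L ∈ reach(Y|{X}) ⇒ Y ⊥̸ L | {X}.

No — Y and L are d-connected given {X}.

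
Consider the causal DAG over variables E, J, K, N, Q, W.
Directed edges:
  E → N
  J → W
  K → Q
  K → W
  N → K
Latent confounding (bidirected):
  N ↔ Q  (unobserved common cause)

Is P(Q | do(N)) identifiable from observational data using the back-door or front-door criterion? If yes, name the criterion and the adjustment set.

desc(N)\{N}={K,Q,W}; candidates ⊆ {E,J}.
N↔Q: latent back-door arc(s) into N.
size 0: {}; under {} N still reaches {E,Q} ∋ Q.
size 1: {E}, {J}; under {E} N still reaches {Q} ∋ Q.
size 2: {E,J}; under {E,J} N still reaches {Q} ∋ Q.
N↔Q cannot be blocked by any observed set — no back-door set.
{K}: (i) intercepts every directed N→Q path; (ii) no back-door N→{K}; (iii) {N} blocks every back-door {K}→Q. Front-door holds.
P(Q|do(N)) = Σ_{K} P(K|N) Σ_{N'} P(Q|K,N')P(N').

P(Q|do(N)): frontdoor, adjust for {K}.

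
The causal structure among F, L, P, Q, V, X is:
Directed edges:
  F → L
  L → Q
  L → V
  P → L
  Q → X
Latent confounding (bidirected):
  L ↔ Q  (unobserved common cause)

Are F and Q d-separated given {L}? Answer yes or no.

Bayes-Ball from F | {L} reaches {P,Q,X}.
Q ∈ reach(F|{L}) ⇒ F ⊥̸ Q | {L}.

No — F and Q are d-connected given {L}.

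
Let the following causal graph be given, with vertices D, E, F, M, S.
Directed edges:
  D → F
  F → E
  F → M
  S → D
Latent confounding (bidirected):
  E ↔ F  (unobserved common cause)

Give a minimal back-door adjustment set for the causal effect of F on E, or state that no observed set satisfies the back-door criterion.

desc(F)\{F}={E,M}; candidates ⊆ {D,S}.
F↔E: latent back-door arc(s) into F.
size 0: {}; under {} F still reaches {D,E,S} ∋ E.
size 1: {D}, {S}; under {D} F still reaches {E} ∋ E.
size 2: {D,S}; under {D,S} F still reaches {E} ∋ E.
F↔E cannot be blocked by any observed set — no back-door set.

F→E: no observed back-door set.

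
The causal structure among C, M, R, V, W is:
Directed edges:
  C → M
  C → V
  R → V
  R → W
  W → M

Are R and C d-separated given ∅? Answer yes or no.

Yes — R ⊥ C | ∅.

Bayes-Ball from R | ∅ reaches {M,V,W}.
C ∉ reach(R|∅) ⇒ R ⊥ C | ∅.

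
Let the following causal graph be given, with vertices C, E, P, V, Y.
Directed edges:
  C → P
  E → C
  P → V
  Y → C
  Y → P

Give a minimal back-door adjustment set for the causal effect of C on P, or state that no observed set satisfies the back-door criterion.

C→P: minimal back-door set {Y}.

desc(C)\{C}={P,V}; candidates ⊆ {E,Y}.
size 0: {}; under {} C still reaches {E,P,V,Y} ∋ P.
{Y}: C⊥P given {Y} in G with C→· removed — back-door holds.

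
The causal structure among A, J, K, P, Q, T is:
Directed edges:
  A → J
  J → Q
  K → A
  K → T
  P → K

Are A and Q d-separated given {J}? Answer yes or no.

Bayes-Ball from A | {J} reaches {K,P,T}.
Q ∉ reach(A|{J}) ⇒ A ⊥ Q | {J}.

Yes — A ⊥ Q | {J}.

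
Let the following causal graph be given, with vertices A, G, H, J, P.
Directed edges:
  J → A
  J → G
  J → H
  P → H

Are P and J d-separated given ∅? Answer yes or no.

Bayes-Ball from P | ∅ reaches {H}.
J ∉ reach(P|∅) ⇒ P ⊥ J | ∅.

Yes — P ⊥ J | ∅.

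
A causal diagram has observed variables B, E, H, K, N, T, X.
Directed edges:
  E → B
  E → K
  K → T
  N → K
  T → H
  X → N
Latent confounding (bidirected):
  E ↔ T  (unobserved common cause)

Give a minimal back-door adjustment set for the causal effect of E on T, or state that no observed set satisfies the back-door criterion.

desc(E)\{E}={B,H,K,T}; candidates ⊆ {N,X}.
E↔T: latent back-door arc(s) into E.
size 0: {}; under {} E still reaches {H,T} ∋ T.
size 1: {N}, {X}; under {N} E still reaches {H,T} ∋ T.
size 2: {N,X}; under {N,X} E still reaches {H,T} ∋ T.
E↔T cannot be blocked by any observed set — no back-door set.

E→T: no observed back-door set.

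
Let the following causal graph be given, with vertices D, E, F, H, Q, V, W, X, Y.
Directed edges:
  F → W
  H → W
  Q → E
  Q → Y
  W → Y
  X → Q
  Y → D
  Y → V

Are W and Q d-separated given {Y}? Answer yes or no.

No — W and Q are d-connected given {Y}.

Bayes-Ball from W | {Y} reaches {E,F,H,Q,X}.
Q ∈ reach(W|{Y}) ⇒ W ⊥̸ Q | {Y}.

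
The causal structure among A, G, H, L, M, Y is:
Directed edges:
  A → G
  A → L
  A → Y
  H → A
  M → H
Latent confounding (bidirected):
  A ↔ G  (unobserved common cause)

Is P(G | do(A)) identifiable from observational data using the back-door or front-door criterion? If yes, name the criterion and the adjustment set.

P(G|do(A)): not identifiable (no BD/FD set).

desc(A)\{A}={G,L,Y}; candidates ⊆ {H,M}.
A↔G: latent back-door arc(s) into A.
size 0: {}; under {} A still reaches {G,H,M} ∋ G.
size 1: {H}, {M}; under {H} A still reaches {G} ∋ G.
size 2: {H,M}; under {H,M} A still reaches {G} ∋ G.
A↔G cannot be blocked by any observed set — no back-door set.
No mediator lies on a directed A→…→G path.
Neither criterion identifies P(G|do(A)) in this graph.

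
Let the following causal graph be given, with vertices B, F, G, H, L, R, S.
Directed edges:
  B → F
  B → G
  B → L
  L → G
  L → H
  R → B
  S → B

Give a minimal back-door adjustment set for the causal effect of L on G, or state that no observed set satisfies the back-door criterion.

L→G: minimal back-door set {B}.

desc(L)\{L}={G,H}; candidates ⊆ {B,F,R,S}.
size 0: {}; under {} L still reaches {B,F,G,R,S} ∋ G.
{B}: L⊥G given {B} in G with L→· removed — back-door holds.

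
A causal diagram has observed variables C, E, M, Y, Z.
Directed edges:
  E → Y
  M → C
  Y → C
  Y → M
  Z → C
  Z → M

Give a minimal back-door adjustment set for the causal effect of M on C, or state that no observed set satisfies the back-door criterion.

desc(M)\{M}={C}; candidates ⊆ {E,Y,Z}.
size 0: {}; under {} M still reaches {C,E,Y,Z} ∋ C.
size 1: {E}, {Y}, {Z}; under {E} M still reaches {C,Y,Z} ∋ C.
{Y,Z}: M⊥C given {Y,Z} in G with M→· removed — back-door holds.

M→C: minimal back-door set {Y, Z}.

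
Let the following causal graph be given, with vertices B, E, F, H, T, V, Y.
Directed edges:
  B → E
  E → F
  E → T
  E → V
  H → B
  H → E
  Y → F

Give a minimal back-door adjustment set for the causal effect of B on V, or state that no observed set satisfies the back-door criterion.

B→V: minimal back-door set {H}.

desc(B)\{B}={E,F,T,V}; candidates ⊆ {H,Y}.
size 0: {}; under {} B still reaches {E,F,H,T,V} ∋ V.
{H}: B⊥V given {H} in G with B→· removed — back-door holds.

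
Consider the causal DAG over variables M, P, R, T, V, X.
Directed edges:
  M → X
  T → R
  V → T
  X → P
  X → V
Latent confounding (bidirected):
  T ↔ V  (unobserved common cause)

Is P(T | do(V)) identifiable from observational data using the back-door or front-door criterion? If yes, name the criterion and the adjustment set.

desc(V)\{V}={R,T}; candidates ⊆ {M,P,X}.
V↔T: latent back-door arc(s) into V.
size 0: {}; under {} V still reaches {M,P,R,T,X} ∋ T.
size 1: {M}, {P}, {X}; under {M} V still reaches {P,R,T,X} ∋ T.
size 2: {M,P}, {M,X}, {P,X}; under {M,P} V still reaches {R,T,X} ∋ T.
V↔T cannot be blocked by any observed set — no back-door set.
No mediator lies on a directed V→…→T path.
Neither criterion identifies P(T|do(V)) in this graph.

P(T|do(V)): not identifiable (no BD/FD set).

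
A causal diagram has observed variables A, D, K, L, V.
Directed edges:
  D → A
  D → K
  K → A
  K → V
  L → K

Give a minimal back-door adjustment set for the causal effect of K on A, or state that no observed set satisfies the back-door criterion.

K→A: minimal back-door set {D}.

desc(K)\{K}={A,V}; candidates ⊆ {D,L}.
size 0: {}; under {} K still reaches {A,D,L} ∋ A.
{D}: K⊥A given {D} in G with K→· removed — back-door holds.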